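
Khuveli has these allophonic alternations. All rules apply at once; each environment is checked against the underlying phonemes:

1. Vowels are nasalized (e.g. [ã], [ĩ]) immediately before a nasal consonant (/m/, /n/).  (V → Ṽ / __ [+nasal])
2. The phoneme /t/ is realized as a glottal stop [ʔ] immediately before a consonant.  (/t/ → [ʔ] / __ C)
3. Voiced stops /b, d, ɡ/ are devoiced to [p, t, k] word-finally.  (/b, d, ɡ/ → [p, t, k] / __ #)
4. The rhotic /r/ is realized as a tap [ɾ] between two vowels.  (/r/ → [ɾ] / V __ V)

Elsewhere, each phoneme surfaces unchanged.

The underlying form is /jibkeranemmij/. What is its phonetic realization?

[jibkeɾãnẽmmij]

/j/ (word-initial) is unaffected → [j].
/i/ (between /j/ and /b/) is in the target of rule 1 but the environment (before a nasal consonant) is not met → [i].
/b/ (between /i/ and /k/) is in the target of rule 3 but the environment (word-finally) is not met → [b].
/k/ — not in any rule's target class → [k].
/e/ (between /k/ and /r/) fails the environment for rule 1, so it stays [e].
/r/ (between /e/ and /a/) occurs between two vowels → [ɾ] by rule 4.
/a/ (between /r/ and /n/) occurs before a nasal consonant → [ã] by rule 1.
/n/ (between /a/ and /e/): no rule targets it → [n].
/e/ (between /n/ and /m/) occurs before a nasal consonant → [ẽ] by rule 1.
/m/ (between /e/ and /m/): no rule targets it → [m].
/m/ (between /m/ and /i/): no rule targets it → [m].
/i/ (between /m/ and /j/): rule 1 targets it, but not before a nasal consonant → unchanged [i].
/j/ stays [j].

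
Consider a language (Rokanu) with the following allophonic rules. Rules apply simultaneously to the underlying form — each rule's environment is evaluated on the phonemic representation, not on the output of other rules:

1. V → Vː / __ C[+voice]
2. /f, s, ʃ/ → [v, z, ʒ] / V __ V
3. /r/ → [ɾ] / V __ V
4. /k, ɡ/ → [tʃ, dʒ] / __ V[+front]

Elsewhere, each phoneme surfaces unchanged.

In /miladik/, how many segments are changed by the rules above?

2

Segments that undergo a rule: /i/ → [iː] (rule 1); /a/ → [aː] (rule 1).
All other segments surface unchanged.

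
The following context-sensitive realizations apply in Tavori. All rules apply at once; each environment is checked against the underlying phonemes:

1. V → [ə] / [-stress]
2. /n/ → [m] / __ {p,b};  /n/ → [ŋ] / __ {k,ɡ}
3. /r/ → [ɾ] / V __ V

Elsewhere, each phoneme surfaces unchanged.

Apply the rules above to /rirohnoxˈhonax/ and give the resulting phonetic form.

/r/ (word-initial) is in the target of rule 3 but the environment (between two vowels) is not met → [r].
Rule 1 applies to /i/ (between /r/ and /r/: in an unstressed syllable) → [ə].
/r/ (between /i/ and /o/): between two vowels, so rule 3 applies → [ɾ].
/o/ (between /r/ and /h/): in an unstressed syllable, so rule 1 applies → [ə].
/n/ (between /h/ and /o/) fails the environment for rule 2, so it stays [n].
/o/ (between /n/ and /x/): in an unstressed syllable, so rule 1 applies → [ə].
/o/ (between /h/ and /n/) is in the target of rule 1 but the environment (in an unstressed syllable) is not met → [o].
/n/ (between /o/ and /a/) is in the target of rule 2 but the environment (before a labial or velar stop) is not met → [n].
/a/ meets the environment for rule 1 (in an unstressed syllable) → [ə].

[rəɾəhnəxˈhonəx]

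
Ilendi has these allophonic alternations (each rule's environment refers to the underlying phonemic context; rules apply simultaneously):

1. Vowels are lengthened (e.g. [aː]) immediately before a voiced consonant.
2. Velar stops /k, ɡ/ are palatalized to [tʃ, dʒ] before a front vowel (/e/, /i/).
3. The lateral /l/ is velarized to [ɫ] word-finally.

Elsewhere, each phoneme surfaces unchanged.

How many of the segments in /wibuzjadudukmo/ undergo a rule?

Segments that undergo a rule: /i/ → [iː] (rule 1); /u/ → [uː] (rule 1); /a/ → [aː] (rule 1); /u/ → [uː] (rule 1).
All other segments surface unchanged.

4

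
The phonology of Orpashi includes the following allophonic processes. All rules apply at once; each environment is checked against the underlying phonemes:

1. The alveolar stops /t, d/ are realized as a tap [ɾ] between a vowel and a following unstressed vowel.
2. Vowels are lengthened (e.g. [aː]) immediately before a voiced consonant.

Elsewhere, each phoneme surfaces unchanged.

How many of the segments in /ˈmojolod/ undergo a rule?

Segments that undergo a rule: /o/ → [oː] (rule 2); /o/ → [oː] (rule 2); /o/ → [oː] (rule 2).
All other segments surface unchanged.

3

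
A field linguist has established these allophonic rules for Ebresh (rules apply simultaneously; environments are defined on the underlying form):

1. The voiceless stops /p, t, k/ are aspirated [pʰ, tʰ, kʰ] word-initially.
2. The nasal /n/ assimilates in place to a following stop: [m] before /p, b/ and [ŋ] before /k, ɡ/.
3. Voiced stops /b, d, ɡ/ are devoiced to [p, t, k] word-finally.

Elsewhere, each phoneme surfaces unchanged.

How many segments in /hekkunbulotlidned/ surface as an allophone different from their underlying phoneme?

2

Segments that undergo a rule: /n/ → [m] (rule 2); /d/ → [t] (rule 3).
All other segments surface unchanged.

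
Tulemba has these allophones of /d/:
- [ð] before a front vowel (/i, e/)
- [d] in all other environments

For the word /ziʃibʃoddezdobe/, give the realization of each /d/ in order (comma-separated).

Occurrence 1 (position 8): no conditioning environment matches → elsewhere allophone [d].
Occurrence 2 (position 9): before a front vowel (/i, e/) → [ð].
Occurrence 3 (position 12): no conditioning environment matches → elsewhere allophone [d].

[d], [ð], [d]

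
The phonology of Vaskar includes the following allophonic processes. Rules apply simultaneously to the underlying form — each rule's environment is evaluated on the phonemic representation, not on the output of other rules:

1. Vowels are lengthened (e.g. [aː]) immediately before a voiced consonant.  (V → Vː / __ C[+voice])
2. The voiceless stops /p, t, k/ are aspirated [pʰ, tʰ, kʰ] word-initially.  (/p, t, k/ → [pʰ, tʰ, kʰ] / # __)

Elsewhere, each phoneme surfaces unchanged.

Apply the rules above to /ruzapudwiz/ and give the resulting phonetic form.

[ruːzapuːdwiːz]

/r/ (word-initial): no rule targets it → [r].
Rule 1 applies to /u/ (between /r/ and /z/: before a voiced consonant) → [uː].
/z/ (between /u/ and /a/) is unaffected → [z].
/a/ (between /z/ and /p/) fails the environment for rule 1, so it stays [a].
/p/ (between /a/ and /u/) fails the environment for rule 2, so it stays [p].
Rule 1 applies to /u/ (between /p/ and /d/: before a voiced consonant) → [uː].
/d/ (between /u/ and /w/) is unaffected → [d].
/w/ stays [w].
/i/ — between /w/ and /z/, before a voiced consonant — surfaces as [iː] (rule 1).
/z/ (word-final): no rule targets it → [z].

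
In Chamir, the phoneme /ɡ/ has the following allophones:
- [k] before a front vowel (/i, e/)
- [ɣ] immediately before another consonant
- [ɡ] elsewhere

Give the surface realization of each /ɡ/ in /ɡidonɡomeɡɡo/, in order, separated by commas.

Occurrence 1 (position 1): before a front vowel (/i, e/) → [k].
Occurrence 2 (position 6): no conditioning environment matches → elsewhere allophone [ɡ].
Occurrence 3 (position 10): immediately before another consonant → [ɣ].
Occurrence 4 (position 11): no conditioning environment matches → elsewhere allophone [ɡ].

[k], [ɡ], [ɣ], [ɡ]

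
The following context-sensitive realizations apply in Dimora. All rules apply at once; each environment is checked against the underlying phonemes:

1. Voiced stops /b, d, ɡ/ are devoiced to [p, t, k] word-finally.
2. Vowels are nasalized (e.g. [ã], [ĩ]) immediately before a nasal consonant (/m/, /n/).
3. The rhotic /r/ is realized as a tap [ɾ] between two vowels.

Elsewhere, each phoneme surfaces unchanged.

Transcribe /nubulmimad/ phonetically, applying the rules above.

/n/ stays [n].
/u/ (between /n/ and /b/): rule 2 targets it, but not before a nasal consonant → unchanged [u].
/b/ (between /u/ and /u/): rule 1 targets it, but not word-finally → unchanged [b].
/u/ — between /b/ and /l/; rule 2 does not apply here → [u].
/l/ — not in any rule's target class → [l].
/m/ stays [m].
/i/ — between /m/ and /m/, before a nasal consonant — surfaces as [ĩ] (rule 2).
/m/ (between /i/ and /a/): no rule targets it → [m].
/a/ (between /m/ and /d/) is in the target of rule 2 but the environment (before a nasal consonant) is not met → [a].
/d/ meets the environment for rule 1 (word-finally) → [t].

[nubulmĩmat]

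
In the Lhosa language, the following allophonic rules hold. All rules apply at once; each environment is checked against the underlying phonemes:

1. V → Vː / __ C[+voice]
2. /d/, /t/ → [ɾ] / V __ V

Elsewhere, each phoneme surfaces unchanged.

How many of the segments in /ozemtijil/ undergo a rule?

Segments that undergo a rule: /o/ → [oː] (rule 1); /e/ → [eː] (rule 1); /i/ → [iː] (rule 1); /i/ → [iː] (rule 1).
All other segments surface unchanged.

4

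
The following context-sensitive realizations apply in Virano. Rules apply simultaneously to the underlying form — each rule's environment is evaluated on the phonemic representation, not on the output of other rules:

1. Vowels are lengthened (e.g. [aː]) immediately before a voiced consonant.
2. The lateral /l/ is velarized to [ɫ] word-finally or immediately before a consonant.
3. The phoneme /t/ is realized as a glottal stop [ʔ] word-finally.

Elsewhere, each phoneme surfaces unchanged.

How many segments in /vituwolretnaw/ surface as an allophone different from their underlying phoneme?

4

Segments that undergo a rule: /u/ → [uː] (rule 1); /o/ → [oː] (rule 1); /l/ → [ɫ] (rule 2); /a/ → [aː] (rule 1).
All other segments surface unchanged.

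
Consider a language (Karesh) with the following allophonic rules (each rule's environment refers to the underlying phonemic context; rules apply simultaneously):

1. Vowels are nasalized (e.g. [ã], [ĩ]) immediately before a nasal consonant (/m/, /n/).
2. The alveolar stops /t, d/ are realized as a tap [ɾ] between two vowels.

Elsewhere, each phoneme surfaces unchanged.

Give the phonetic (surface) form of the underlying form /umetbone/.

[ũmetbõne]

Rule 1 applies to /u/ (word-initial: before a nasal consonant) → [ũ].
/m/ — not in any rule's target class → [m].
/e/ (between /m/ and /t/) is in the target of rule 1 but the environment (before a nasal consonant) is not met → [e].
/t/ (between /e/ and /b/) is in the target of rule 2 but the environment (between two vowels) is not met → [t].
/b/ — not in any rule's target class → [b].
/o/ (between /b/ and /n/) occurs before a nasal consonant → [õ] by rule 1.
/n/ stays [n].
/e/ (word-final) fails the environment for rule 1, so it stays [e].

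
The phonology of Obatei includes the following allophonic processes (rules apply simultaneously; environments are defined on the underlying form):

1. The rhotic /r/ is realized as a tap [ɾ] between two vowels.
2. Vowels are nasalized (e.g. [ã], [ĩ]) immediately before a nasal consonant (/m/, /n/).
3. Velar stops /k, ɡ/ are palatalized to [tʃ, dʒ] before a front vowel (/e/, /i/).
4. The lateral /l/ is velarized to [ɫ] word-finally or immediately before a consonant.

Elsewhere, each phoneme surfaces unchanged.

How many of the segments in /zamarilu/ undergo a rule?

2

Segments that undergo a rule: /a/ → [ã] (rule 2); /r/ → [ɾ] (rule 1).
All other segments surface unchanged.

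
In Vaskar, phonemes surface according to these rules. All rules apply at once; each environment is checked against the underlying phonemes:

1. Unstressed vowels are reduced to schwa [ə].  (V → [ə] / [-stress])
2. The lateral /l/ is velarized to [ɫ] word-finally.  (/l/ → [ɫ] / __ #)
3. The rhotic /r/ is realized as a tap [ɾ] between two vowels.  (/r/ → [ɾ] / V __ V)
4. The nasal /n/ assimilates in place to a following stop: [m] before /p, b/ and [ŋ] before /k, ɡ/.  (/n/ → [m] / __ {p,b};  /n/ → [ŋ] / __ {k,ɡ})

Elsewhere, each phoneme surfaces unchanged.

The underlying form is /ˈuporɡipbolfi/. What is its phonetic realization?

[ˈupərɡəpbəlfə]

/u/ (word-initial) is in the target of rule 1 but the environment (in an unstressed syllable) is not met → [u].
/p/ (between /u/ and /o/) is unaffected → [p].
/o/ — between /p/ and /r/, in an unstressed syllable — surfaces as [ə] (rule 1).
/r/ — between /o/ and /ɡ/; rule 3 does not apply here → [r].
/ɡ/ (between /r/ and /i/): no rule targets it → [ɡ].
Rule 1 applies to /i/ (between /ɡ/ and /p/: in an unstressed syllable) → [ə].
/p/ (between /i/ and /b/) is unaffected → [p].
/b/ — not in any rule's target class → [b].
/o/ (between /b/ and /l/): in an unstressed syllable, so rule 1 applies → [ə].
/l/ — between /o/ and /f/; rule 2 does not apply here → [l].
/f/ (between /l/ and /i/) is unaffected → [f].
/i/ — word-final, in an unstressed syllable — surfaces as [ə] (rule 1).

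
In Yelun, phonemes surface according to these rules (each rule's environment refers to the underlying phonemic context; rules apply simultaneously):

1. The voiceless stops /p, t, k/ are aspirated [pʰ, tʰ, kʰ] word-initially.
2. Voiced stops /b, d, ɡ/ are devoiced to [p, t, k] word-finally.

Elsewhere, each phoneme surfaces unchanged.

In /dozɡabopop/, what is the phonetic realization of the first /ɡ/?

/ɡ/ (between /z/ and /a/) fails the environment for rule 2, so it stays [ɡ].

[ɡ]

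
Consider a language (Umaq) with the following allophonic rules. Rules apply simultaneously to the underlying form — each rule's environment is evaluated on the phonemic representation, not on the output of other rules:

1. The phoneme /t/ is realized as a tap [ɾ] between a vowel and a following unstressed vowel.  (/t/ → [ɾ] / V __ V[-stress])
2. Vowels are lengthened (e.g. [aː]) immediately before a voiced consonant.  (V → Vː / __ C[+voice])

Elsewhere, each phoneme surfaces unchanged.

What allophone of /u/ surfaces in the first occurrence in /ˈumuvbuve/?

/u/ meets the environment for rule 2 (before a voiced consonant) → [uː].

[uː]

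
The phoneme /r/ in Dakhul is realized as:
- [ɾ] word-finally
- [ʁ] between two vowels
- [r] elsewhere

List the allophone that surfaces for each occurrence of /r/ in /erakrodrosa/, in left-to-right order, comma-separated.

Occurrence 1 (position 2): between two vowels → [ʁ].
Occurrence 2 (position 5): no conditioning environment matches → elsewhere allophone [r].
Occurrence 3 (position 8): no conditioning environment matches → elsewhere allophone [r].

[ʁ], [r], [r]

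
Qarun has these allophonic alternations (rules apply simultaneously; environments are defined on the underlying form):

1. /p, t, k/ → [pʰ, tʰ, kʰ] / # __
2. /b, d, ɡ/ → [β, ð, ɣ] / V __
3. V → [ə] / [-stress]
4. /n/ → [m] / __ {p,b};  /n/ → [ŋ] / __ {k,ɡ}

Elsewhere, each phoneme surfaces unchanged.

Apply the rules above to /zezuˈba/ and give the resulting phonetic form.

[zəzəˈβa]

/z/ stays [z].
/e/ meets the environment for rule 3 (in an unstressed syllable) → [ə].
/z/ stays [z].
Rule 3 applies to /u/ (between /z/ and /b/: in an unstressed syllable) → [ə].
Rule 2 applies to /b/ (between /u/ and /a/: immediately after a vowel) → [β].
/a/ (word-final) fails the environment for rule 3, so it stays [a].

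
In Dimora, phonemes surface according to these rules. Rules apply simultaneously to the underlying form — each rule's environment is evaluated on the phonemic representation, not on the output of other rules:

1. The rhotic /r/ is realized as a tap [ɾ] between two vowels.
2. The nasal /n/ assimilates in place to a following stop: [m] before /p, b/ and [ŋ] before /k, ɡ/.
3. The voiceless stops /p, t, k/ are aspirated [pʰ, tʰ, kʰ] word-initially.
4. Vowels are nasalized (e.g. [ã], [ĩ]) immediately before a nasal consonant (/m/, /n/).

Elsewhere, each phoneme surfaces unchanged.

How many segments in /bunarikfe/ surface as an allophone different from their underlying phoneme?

Segments that undergo a rule: /u/ → [ũ] (rule 4); /r/ → [ɾ] (rule 1).
All other segments surface unchanged.

2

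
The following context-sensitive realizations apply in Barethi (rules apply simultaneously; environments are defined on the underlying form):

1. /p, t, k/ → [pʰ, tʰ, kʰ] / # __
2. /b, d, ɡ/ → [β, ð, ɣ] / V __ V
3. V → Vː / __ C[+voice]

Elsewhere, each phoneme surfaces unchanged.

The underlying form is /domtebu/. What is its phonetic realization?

[doːmteːβu]

/d/ (word-initial): rule 2 targets it, but not between two vowels → unchanged [d].
/o/ (between /d/ and /m/) occurs before a voiced consonant → [oː] by rule 3.
/t/ (between /m/ and /e/) fails the environment for rule 1, so it stays [t].
/e/ (between /t/ and /b/) occurs before a voiced consonant → [eː] by rule 3.
/b/ (between /e/ and /u/) occurs between two vowels → [β] by rule 2.
/u/ (word-final): rule 3 targets it, but not before a voiced consonant → unchanged [u].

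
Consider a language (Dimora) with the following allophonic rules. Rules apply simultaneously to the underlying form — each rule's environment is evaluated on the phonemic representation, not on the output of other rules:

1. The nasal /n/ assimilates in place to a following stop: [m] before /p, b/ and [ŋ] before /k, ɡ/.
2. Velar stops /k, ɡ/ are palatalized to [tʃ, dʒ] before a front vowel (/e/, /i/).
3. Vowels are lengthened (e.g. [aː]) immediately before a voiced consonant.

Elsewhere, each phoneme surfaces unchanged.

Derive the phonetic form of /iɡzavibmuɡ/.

/i/ (word-initial) occurs before a voiced consonant → [iː] by rule 3.
/ɡ/ (between /i/ and /z/) is in the target of rule 2 but the environment (before a front vowel) is not met → [ɡ].
/z/ — not in any rule's target class → [z].
/a/ (between /z/ and /v/): before a voiced consonant, so rule 3 applies → [aː].
/v/ — not in any rule's target class → [v].
/i/ (between /v/ and /b/): before a voiced consonant, so rule 3 applies → [iː].
/b/ — not in any rule's target class → [b].
/m/ (between /b/ and /u/) is unaffected → [m].
/u/ (between /m/ and /ɡ/): before a voiced consonant, so rule 3 applies → [uː].
/ɡ/ (word-final) is in the target of rule 2 but the environment (before a front vowel) is not met → [ɡ].

[iːɡzaːviːbmuːɡ]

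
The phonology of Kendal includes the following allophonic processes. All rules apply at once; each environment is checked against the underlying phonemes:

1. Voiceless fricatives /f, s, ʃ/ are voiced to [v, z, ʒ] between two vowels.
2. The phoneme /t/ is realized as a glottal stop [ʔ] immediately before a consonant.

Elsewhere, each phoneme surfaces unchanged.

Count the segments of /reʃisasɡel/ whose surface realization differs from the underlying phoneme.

Segments that undergo a rule: /ʃ/ → [ʒ] (rule 1); /s/ → [z] (rule 1).
All other segments surface unchanged.

2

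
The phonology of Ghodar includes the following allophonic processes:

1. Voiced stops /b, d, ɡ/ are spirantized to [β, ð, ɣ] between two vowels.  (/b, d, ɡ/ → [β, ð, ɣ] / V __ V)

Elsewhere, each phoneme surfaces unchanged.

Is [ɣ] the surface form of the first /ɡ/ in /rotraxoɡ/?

No

/ɡ/ (word-final) fails the environment for rule 1, so it stays [ɡ].
The actual realization is [ɡ], not [ɣ].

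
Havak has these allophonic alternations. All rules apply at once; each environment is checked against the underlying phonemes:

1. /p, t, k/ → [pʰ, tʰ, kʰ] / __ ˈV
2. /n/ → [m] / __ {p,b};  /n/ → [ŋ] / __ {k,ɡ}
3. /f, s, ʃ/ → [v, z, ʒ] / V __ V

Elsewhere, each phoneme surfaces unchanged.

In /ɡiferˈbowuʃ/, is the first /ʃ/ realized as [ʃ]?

Yes

/ʃ/ (word-final) fails the environment for rule 3, so it stays [ʃ].
The actual realization is [ʃ], which matches [ʃ].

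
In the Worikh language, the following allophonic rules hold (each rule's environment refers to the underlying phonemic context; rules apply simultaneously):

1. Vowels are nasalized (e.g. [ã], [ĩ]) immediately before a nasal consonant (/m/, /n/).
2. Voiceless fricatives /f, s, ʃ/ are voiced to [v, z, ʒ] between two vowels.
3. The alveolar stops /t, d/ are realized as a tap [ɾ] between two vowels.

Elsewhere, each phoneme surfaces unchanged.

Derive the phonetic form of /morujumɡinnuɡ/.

/o/ (between /m/ and /r/): rule 1 targets it, but not before a nasal consonant → unchanged [o].
/u/ (between /r/ and /j/) fails the environment for rule 1, so it stays [u].
/u/ meets the environment for rule 1 (before a nasal consonant) → [ũ].
Rule 1 applies to /i/ (between /ɡ/ and /n/: before a nasal consonant) → [ĩ].
/u/ (between /n/ and /ɡ/): rule 1 targets it, but not before a nasal consonant → unchanged [u].

[morujũmɡĩnnuɡ]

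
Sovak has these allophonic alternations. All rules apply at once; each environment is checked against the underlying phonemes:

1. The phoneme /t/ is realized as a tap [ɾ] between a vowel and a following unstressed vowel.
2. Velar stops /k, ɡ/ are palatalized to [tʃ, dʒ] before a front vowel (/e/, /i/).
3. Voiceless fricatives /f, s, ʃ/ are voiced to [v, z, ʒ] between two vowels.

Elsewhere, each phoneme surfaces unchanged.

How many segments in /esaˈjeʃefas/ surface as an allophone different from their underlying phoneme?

3

Segments that undergo a rule: /s/ → [z] (rule 3); /ʃ/ → [ʒ] (rule 3); /f/ → [v] (rule 3).
All other segments surface unchanged.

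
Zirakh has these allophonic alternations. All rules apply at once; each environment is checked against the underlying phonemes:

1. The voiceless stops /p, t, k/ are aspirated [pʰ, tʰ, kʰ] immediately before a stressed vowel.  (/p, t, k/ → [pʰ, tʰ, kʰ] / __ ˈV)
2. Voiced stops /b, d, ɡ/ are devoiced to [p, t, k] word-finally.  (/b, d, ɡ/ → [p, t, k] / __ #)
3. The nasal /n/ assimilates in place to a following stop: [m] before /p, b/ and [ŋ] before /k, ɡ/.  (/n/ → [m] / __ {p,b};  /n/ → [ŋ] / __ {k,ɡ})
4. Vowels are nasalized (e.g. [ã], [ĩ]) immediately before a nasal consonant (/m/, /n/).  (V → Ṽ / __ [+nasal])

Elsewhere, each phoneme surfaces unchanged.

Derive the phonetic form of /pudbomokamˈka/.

[pudbõmokãmˈkʰa]

/p/ — word-initial; rule 1 does not apply here → [p].
/u/ — between /p/ and /d/; rule 4 does not apply here → [u].
/d/ (between /u/ and /b/) is in the target of rule 2 but the environment (word-finally) is not met → [d].
/b/ (between /d/ and /o/): rule 2 targets it, but not word-finally → unchanged [b].
/o/ meets the environment for rule 4 (before a nasal consonant) → [õ].
/m/ (between /o/ and /o/) is unaffected → [m].
/o/ (between /m/ and /k/) fails the environment for rule 4, so it stays [o].
/k/ — between /o/ and /a/; rule 1 does not apply here → [k].
Rule 4 applies to /a/ (between /k/ and /m/: before a nasal consonant) → [ã].
/m/ stays [m].
Rule 1 applies to /k/ (between /m/ and /a/: immediately before a stressed vowel) → [kʰ].
/a/ (word-final) is in the target of rule 4 but the environment (before a nasal consonant) is not met → [a].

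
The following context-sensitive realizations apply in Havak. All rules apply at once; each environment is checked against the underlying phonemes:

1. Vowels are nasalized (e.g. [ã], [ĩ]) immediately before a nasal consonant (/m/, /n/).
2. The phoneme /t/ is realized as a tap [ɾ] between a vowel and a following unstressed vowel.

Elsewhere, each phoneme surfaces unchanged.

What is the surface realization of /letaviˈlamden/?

/l/ (word-initial) is unaffected → [l].
/e/ — between /l/ and /t/; rule 1 does not apply here → [e].
/t/ (between /e/ and /a/): between a vowel and a following unstressed vowel, so rule 2 applies → [ɾ].
/a/ (between /t/ and /v/) fails the environment for rule 1, so it stays [a].
/v/ — not in any rule's target class → [v].
/i/ — between /v/ and /l/; rule 1 does not apply here → [i].
/l/ stays [l].
/a/ — between /l/ and /m/, before a nasal consonant — surfaces as [ã] (rule 1).
/m/ — not in any rule's target class → [m].
/d/ (between /m/ and /e/): no rule targets it → [d].
/e/ — between /d/ and /n/, before a nasal consonant — surfaces as [ẽ] (rule 1).
/n/ stays [n].

[leɾaviˈlãmdẽn]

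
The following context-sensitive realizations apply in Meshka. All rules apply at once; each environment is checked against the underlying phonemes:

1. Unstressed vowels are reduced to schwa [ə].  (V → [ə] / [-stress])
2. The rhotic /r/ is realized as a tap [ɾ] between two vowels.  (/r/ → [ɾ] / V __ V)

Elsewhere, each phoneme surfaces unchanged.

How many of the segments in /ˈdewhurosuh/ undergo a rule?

4

Segments that undergo a rule: /u/ → [ə] (rule 1); /r/ → [ɾ] (rule 2); /o/ → [ə] (rule 1); /u/ → [ə] (rule 1).
All other segments surface unchanged.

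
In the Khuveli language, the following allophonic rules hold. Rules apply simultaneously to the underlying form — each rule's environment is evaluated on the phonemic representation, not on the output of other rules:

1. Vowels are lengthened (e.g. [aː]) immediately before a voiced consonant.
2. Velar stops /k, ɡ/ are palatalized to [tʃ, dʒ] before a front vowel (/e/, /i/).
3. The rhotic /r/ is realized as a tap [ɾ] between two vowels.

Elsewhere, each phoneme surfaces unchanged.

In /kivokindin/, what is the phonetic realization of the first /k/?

/k/ (word-initial): before a front vowel, so rule 2 applies → [tʃ].

[tʃ]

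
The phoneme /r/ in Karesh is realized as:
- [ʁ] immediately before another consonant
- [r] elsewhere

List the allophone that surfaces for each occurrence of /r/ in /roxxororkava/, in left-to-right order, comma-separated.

Occurrence 1 (position 1): no conditioning environment matches → elsewhere allophone [r].
Occurrence 2 (position 6): no conditioning environment matches → elsewhere allophone [r].
Occurrence 3 (position 8): immediately before another consonant → [ʁ].

[r], [r], [ʁ]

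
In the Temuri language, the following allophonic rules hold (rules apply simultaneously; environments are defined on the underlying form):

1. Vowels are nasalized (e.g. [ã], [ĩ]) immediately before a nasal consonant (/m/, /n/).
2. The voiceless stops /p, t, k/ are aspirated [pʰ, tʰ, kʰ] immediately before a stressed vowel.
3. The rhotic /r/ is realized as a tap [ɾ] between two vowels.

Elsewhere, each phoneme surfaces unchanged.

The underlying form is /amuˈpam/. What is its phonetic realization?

[ãmuˈpʰãm]

/a/ meets the environment for rule 1 (before a nasal consonant) → [ã].
/m/ stays [m].
/u/ (between /m/ and /p/): rule 1 targets it, but not before a nasal consonant → unchanged [u].
/p/ meets the environment for rule 2 (immediately before a stressed vowel) → [pʰ].
/a/ (between /p/ and /m/): before a nasal consonant, so rule 1 applies → [ã].
/m/ — not in any rule's target class → [m].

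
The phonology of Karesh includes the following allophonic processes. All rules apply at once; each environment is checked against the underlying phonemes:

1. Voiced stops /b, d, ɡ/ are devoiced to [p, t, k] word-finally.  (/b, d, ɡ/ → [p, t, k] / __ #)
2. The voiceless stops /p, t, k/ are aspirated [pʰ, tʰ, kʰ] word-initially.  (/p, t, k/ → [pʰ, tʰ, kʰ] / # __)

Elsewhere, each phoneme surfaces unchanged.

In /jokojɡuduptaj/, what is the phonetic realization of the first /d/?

[d]

/d/ (between /u/ and /u/) fails the environment for rule 1, so it stays [d].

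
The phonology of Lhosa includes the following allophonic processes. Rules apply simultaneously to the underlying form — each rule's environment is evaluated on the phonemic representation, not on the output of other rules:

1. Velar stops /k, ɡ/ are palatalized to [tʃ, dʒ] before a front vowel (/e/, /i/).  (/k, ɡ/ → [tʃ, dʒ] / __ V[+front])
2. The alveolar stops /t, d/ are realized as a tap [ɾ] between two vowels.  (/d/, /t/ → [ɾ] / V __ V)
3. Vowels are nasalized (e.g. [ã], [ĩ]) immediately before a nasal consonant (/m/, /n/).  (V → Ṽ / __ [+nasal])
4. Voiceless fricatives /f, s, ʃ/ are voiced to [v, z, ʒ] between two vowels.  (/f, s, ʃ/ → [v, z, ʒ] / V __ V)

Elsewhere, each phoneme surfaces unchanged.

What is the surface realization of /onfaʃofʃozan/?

[õnfaʒofʃozãn]

/o/ (word-initial): before a nasal consonant, so rule 3 applies → [õ].
/n/ stays [n].
/f/ (between /n/ and /a/) is in the target of rule 4 but the environment (between two vowels) is not met → [f].
/a/ (between /f/ and /ʃ/): rule 3 targets it, but not before a nasal consonant → unchanged [a].
Rule 4 applies to /ʃ/ (between /a/ and /o/: between two vowels) → [ʒ].
/o/ (between /ʃ/ and /f/) is in the target of rule 3 but the environment (before a nasal consonant) is not met → [o].
/f/ (between /o/ and /ʃ/) is in the target of rule 4 but the environment (between two vowels) is not met → [f].
/ʃ/ (between /f/ and /o/) fails the environment for rule 4, so it stays [ʃ].
/o/ — between /ʃ/ and /z/; rule 3 does not apply here → [o].
/z/ (between /o/ and /a/): no rule targets it → [z].
/a/ meets the environment for rule 3 (before a nasal consonant) → [ã].
/n/ (word-final) is unaffected → [n].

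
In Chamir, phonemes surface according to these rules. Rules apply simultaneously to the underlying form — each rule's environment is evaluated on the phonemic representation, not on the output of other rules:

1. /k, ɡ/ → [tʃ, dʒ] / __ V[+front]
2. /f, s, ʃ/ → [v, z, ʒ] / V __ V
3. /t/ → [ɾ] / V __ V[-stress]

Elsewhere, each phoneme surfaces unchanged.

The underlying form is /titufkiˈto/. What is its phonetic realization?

/t/ (word-initial): rule 3 targets it, but not between a vowel and a following unstressed vowel → unchanged [t].
/t/ meets the environment for rule 3 (between a vowel and a following unstressed vowel) → [ɾ].
/f/ — between /u/ and /k/; rule 2 does not apply here → [f].
/k/ (between /f/ and /i/) occurs before a front vowel → [tʃ] by rule 1.
/t/ (between /i/ and /o/): rule 3 targets it, but not between a vowel and a following unstressed vowel → unchanged [t].

[tiɾuftʃiˈto]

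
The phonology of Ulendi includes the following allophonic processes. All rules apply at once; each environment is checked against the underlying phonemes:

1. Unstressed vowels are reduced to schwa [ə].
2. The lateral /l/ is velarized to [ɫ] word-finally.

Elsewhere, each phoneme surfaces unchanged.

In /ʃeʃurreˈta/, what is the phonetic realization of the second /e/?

[ə]

/e/ (between /r/ and /t/): in an unstressed syllable, so rule 1 applies → [ə].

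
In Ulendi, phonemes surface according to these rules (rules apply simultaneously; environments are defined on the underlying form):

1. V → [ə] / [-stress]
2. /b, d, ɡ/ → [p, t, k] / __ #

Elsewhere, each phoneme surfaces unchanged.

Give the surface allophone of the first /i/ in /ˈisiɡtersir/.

/i/ (word-initial) is in the target of rule 1 but the environment (in an unstressed syllable) is not met → [i].

[i]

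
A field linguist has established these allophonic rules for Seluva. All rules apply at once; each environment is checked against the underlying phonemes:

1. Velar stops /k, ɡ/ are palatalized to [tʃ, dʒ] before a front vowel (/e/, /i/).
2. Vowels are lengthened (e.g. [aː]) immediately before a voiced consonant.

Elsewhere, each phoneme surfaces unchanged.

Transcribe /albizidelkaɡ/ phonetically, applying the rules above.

[aːlbiːziːdeːlkaːɡ]

/a/ meets the environment for rule 2 (before a voiced consonant) → [aː].
/l/ — not in any rule's target class → [l].
/b/ (between /l/ and /i/) is unaffected → [b].
/i/ (between /b/ and /z/) occurs before a voiced consonant → [iː] by rule 2.
/z/ (between /i/ and /i/): no rule targets it → [z].
Rule 2 applies to /i/ (between /z/ and /d/: before a voiced consonant) → [iː].
/d/ (between /i/ and /e/) is unaffected → [d].
Rule 2 applies to /e/ (between /d/ and /l/: before a voiced consonant) → [eː].
/l/ stays [l].
/k/ — between /l/ and /a/; rule 1 does not apply here → [k].
Rule 2 applies to /a/ (between /k/ and /ɡ/: before a voiced consonant) → [aː].
/ɡ/ (word-final): rule 1 targets it, but not before a front vowel → unchanged [ɡ].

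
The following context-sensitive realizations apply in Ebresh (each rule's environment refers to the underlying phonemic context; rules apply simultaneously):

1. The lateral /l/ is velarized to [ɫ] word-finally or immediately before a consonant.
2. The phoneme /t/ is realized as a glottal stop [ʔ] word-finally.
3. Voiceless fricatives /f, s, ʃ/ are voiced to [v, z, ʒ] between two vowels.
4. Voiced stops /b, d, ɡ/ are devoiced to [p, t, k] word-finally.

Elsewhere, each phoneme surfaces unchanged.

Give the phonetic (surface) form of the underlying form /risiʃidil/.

/r/ (word-initial) is unaffected → [r].
/i/ (between /r/ and /s/) is unaffected → [i].
/s/ (between /i/ and /i/) occurs between two vowels → [z] by rule 3.
/i/ (between /s/ and /ʃ/): no rule targets it → [i].
/ʃ/ meets the environment for rule 3 (between two vowels) → [ʒ].
/i/ (between /ʃ/ and /d/) is unaffected → [i].
/d/ (between /i/ and /i/): rule 4 targets it, but not word-finally → unchanged [d].
/i/ (between /d/ and /l/): no rule targets it → [i].
Rule 1 applies to /l/ (word-final: word-finally or immediately before a consonant) → [ɫ].

[riziʒidiɫ]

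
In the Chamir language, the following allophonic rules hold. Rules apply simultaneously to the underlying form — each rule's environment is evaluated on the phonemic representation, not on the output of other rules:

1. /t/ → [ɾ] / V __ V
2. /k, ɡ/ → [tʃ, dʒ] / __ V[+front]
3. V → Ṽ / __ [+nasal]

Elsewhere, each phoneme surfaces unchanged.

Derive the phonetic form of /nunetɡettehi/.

[nũnetdʒettehi]

/n/ (word-initial): no rule targets it → [n].
/u/ (between /n/ and /n/) occurs before a nasal consonant → [ũ] by rule 3.
/n/ (between /u/ and /e/): no rule targets it → [n].
/e/ (between /n/ and /t/) fails the environment for rule 3, so it stays [e].
/t/ (between /e/ and /ɡ/) is in the target of rule 1 but the environment (between two vowels) is not met → [t].
/ɡ/ meets the environment for rule 2 (before a front vowel) → [dʒ].
/e/ — between /ɡ/ and /t/; rule 3 does not apply here → [e].
/t/ (between /e/ and /t/): rule 1 targets it, but not between two vowels → unchanged [t].
/t/ — between /t/ and /e/; rule 1 does not apply here → [t].
/e/ (between /t/ and /h/) is in the target of rule 3 but the environment (before a nasal consonant) is not met → [e].
/h/ (between /e/ and /i/) is unaffected → [h].
/i/ (word-final): rule 3 targets it, but not before a nasal consonant → unchanged [i].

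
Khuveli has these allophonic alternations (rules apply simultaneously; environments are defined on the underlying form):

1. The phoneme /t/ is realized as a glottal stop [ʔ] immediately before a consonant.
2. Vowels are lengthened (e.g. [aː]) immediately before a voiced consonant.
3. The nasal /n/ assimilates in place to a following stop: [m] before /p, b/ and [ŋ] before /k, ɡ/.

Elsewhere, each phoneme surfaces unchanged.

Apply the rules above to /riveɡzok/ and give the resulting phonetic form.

[riːveːɡzok]

/r/ stays [r].
/i/ meets the environment for rule 2 (before a voiced consonant) → [iː].
/v/ (between /i/ and /e/) is unaffected → [v].
/e/ meets the environment for rule 2 (before a voiced consonant) → [eː].
/ɡ/ stays [ɡ].
/z/ (between /ɡ/ and /o/): no rule targets it → [z].
/o/ (between /z/ and /k/) is in the target of rule 2 but the environment (before a voiced consonant) is not met → [o].
/k/ stays [k].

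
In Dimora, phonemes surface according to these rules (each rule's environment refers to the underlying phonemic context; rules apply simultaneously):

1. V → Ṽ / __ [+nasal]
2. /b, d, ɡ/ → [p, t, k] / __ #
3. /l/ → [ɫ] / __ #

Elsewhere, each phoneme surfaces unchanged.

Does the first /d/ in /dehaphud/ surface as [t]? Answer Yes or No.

No

/d/ (word-initial) fails the environment for rule 2, so it stays [d].
The actual realization is [d], not [t].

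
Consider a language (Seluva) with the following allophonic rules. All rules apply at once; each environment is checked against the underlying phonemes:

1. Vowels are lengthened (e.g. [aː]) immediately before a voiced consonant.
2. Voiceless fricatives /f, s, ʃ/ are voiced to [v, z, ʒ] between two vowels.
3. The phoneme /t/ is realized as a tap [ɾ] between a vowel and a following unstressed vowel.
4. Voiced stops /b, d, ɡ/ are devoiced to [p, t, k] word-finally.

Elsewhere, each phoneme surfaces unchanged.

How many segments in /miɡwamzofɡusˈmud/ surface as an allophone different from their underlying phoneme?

4

Segments that undergo a rule: /i/ → [iː] (rule 1); /a/ → [aː] (rule 1); /u/ → [uː] (rule 1); /d/ → [t] (rule 4).
All other segments surface unchanged.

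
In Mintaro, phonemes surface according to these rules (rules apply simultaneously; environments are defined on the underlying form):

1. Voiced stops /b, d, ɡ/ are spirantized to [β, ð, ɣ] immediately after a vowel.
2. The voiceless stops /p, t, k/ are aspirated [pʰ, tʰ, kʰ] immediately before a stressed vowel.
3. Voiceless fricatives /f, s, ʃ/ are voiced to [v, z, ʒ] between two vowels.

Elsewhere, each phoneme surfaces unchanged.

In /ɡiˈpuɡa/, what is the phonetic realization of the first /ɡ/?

/ɡ/ (word-initial): rule 1 targets it, but not immediately after a vowel → unchanged [ɡ].

[ɡ]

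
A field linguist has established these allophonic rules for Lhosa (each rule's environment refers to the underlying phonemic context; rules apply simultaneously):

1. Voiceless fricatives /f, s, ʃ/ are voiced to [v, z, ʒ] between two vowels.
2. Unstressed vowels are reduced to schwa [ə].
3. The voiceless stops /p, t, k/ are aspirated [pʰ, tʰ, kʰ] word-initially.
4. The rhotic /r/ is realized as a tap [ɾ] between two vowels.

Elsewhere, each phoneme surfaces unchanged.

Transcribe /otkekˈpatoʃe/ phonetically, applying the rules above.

Rule 2 applies to /o/ (word-initial: in an unstressed syllable) → [ə].
/t/ (between /o/ and /k/) fails the environment for rule 3, so it stays [t].
/k/ — between /t/ and /e/; rule 3 does not apply here → [k].
Rule 2 applies to /e/ (between /k/ and /k/: in an unstressed syllable) → [ə].
/k/ (between /e/ and /p/) is in the target of rule 3 but the environment (word-initially) is not met → [k].
/p/ (between /k/ and /a/) is in the target of rule 3 but the environment (word-initially) is not met → [p].
/a/ (between /p/ and /t/) is in the target of rule 2 but the environment (in an unstressed syllable) is not met → [a].
/t/ (between /a/ and /o/): rule 3 targets it, but not word-initially → unchanged [t].
Rule 2 applies to /o/ (between /t/ and /ʃ/: in an unstressed syllable) → [ə].
Rule 1 applies to /ʃ/ (between /o/ and /e/: between two vowels) → [ʒ].
/e/ — word-final, in an unstressed syllable — surfaces as [ə] (rule 2).

[ətkəkˈpatəʒə]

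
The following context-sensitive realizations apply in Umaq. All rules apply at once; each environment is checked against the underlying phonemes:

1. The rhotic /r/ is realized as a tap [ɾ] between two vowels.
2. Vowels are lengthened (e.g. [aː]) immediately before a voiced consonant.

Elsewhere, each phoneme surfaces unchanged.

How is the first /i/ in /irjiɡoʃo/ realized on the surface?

/i/ meets the environment for rule 2 (before a voiced consonant) → [iː].

[iː]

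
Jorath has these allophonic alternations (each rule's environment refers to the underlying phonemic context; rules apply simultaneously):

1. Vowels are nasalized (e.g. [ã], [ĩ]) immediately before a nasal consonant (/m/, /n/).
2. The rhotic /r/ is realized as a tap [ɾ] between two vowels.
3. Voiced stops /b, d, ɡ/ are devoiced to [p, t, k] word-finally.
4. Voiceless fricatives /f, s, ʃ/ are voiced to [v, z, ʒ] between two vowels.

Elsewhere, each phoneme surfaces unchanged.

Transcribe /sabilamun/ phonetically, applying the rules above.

[sabilãmũn]

/s/ (word-initial): rule 4 targets it, but not between two vowels → unchanged [s].
/a/ — between /s/ and /b/; rule 1 does not apply here → [a].
/b/ (between /a/ and /i/) fails the environment for rule 3, so it stays [b].
/i/ (between /b/ and /l/) is in the target of rule 1 but the environment (before a nasal consonant) is not met → [i].
/l/ (between /i/ and /a/) is unaffected → [l].
/a/ (between /l/ and /m/): before a nasal consonant, so rule 1 applies → [ã].
/m/ — not in any rule's target class → [m].
/u/ — between /m/ and /n/, before a nasal consonant — surfaces as [ũ] (rule 1).
/n/ stays [n].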